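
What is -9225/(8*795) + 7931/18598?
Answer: -4037513/3942776 ≈ -1.0240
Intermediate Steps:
-9225/(8*795) + 7931/18598 = -9225/6360 + 7931*(1/18598) = -9225*1/6360 + 7931/18598 = -615/424 + 7931/18598 = -4037513/3942776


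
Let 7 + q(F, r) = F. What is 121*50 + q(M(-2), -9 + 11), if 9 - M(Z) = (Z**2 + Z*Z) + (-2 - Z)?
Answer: 6044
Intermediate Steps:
M(Z) = 11 + Z - 2*Z**2 (M(Z) = 9 - ((Z**2 + Z*Z) + (-2 - Z)) = 9 - ((Z**2 + Z**2) + (-2 - Z)) = 9 - (2*Z**2 + (-2 - Z)) = 9 - (-2 - Z + 2*Z**2) = 9 + (2 + Z - 2*Z**2) = 11 + Z - 2*Z**2)
q(F, r) = -7 + F
121*50 + q(M(-2), -9 + 11) = 121*50 + (-7 + (11 - 2 - 2*(-2)**2)) = 6050 + (-7 + (11 - 2 - 2*4)) = 6050 + (-7 + (11 - 2 - 8)) = 6050 + (-7 + 1) = 6050 - 6 = 6044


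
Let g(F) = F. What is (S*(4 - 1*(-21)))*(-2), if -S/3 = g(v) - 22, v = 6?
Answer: -2400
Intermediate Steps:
S = 48 (S = -3*(6 - 22) = -3*(-16) = 48)
(S*(4 - 1*(-21)))*(-2) = (48*(4 - 1*(-21)))*(-2) = (48*(4 + 21))*(-2) = (48*25)*(-2) = 1200*(-2) = -2400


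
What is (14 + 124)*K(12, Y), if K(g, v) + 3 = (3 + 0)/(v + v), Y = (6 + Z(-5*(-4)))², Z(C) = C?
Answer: -279657/676 ≈ -413.69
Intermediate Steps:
Y = 676 (Y = (6 - 5*(-4))² = (6 + 20)² = 26² = 676)
K(g, v) = -3 + 3/(2*v) (K(g, v) = -3 + (3 + 0)/(v + v) = -3 + 3/((2*v)) = -3 + 3*(1/(2*v)) = -3 + 3/(2*v))
(14 + 124)*K(12, Y) = (14 + 124)*(-3 + (3/2)/676) = 138*(-3 + (3/2)*(1/676)) = 138*(-3 + 3/1352) = 138*(-4053/1352) = -279657/676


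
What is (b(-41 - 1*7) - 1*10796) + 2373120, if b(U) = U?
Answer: 2362276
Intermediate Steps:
(b(-41 - 1*7) - 1*10796) + 2373120 = ((-41 - 1*7) - 1*10796) + 2373120 = ((-41 - 7) - 10796) + 2373120 = (-48 - 10796) + 2373120 = -10844 + 2373120 = 2362276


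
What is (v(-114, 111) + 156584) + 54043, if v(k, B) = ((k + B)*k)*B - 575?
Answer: 248014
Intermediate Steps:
v(k, B) = -575 + B*k*(B + k) (v(k, B) = ((B + k)*k)*B - 575 = (k*(B + k))*B - 575 = B*k*(B + k) - 575 = -575 + B*k*(B + k))
(v(-114, 111) + 156584) + 54043 = ((-575 + 111*(-114)² - 114*111²) + 156584) + 54043 = ((-575 + 111*12996 - 114*12321) + 156584) + 54043 = ((-575 + 1442556 - 1404594) + 156584) + 54043 = (37387 + 156584) + 54043 = 193971 + 54043 = 248014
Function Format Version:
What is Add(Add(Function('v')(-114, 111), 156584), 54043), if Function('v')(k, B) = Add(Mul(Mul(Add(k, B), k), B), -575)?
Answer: 248014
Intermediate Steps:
Function('v')(k, B) = Add(-575, Mul(B, k, Add(B, k))) (Function('v')(k, B) = Add(Mul(Mul(Add(B, k), k), B), -575) = Add(Mul(Mul(k, Add(B, k)), B), -575) = Add(Mul(B, k, Add(B, k)), -575) = Add(-575, Mul(B, k, Add(B, k))))
Add(Add(Function('v')(-114, 111), 156584), 54043) = Add(Add(Add(-575, Mul(111, Pow(-114, 2)), Mul(-114, Pow(111, 2))), 156584), 54043) = Add(Add(Add(-575, Mul(111, 12996), Mul(-114, 12321)), 156584), 54043) = Add(Add(Add(-575, 1442556, -1404594), 156584), 54043) = Add(Add(37387, 156584), 54043) = Add(193971, 54043) = 248014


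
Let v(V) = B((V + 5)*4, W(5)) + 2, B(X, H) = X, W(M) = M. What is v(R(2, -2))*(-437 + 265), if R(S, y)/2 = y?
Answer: -1032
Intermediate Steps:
R(S, y) = 2*y
v(V) = 22 + 4*V (v(V) = (V + 5)*4 + 2 = (5 + V)*4 + 2 = (20 + 4*V) + 2 = 22 + 4*V)
v(R(2, -2))*(-437 + 265) = (22 + 4*(2*(-2)))*(-437 + 265) = (22 + 4*(-4))*(-172) = (22 - 16)*(-172) = 6*(-172) = -1032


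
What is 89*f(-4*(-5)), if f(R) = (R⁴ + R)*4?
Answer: 56967120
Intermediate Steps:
f(R) = 4*R + 4*R⁴ (f(R) = (R + R⁴)*4 = 4*R + 4*R⁴)
89*f(-4*(-5)) = 89*(4*(-4*(-5))*(1 + (-4*(-5))³)) = 89*(4*20*(1 + 20³)) = 89*(4*20*(1 + 8000)) = 89*(4*20*8001) = 89*640080 = 56967120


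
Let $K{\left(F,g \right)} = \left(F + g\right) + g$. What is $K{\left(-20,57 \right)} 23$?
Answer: $2162$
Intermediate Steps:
$K{\left(F,g \right)} = F + 2 g$
$K{\left(-20,57 \right)} 23 = \left(-20 + 2 \cdot 57\right) 23 = \left(-20 + 114\right) 23 = 94 \cdot 23 = 2162$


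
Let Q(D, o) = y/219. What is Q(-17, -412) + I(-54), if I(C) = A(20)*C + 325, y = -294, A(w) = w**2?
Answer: -1553173/73 ≈ -21276.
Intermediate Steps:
I(C) = 325 + 400*C (I(C) = 20**2*C + 325 = 400*C + 325 = 325 + 400*C)
Q(D, o) = -98/73 (Q(D, o) = -294/219 = -294*1/219 = -98/73)
Q(-17, -412) + I(-54) = -98/73 + (325 + 400*(-54)) = -98/73 + (325 - 21600) = -98/73 - 21275 = -1553173/73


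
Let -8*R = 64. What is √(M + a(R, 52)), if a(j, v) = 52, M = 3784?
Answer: 2*√959 ≈ 61.935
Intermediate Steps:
R = -8 (R = -⅛*64 = -8)
√(M + a(R, 52)) = √(3784 + 52) = √3836 = 2*√959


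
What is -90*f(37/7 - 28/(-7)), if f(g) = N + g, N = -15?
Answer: 3600/7 ≈ 514.29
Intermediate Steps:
f(g) = -15 + g
-90*f(37/7 - 28/(-7)) = -90*(-15 + (37/7 - 28/(-7))) = -90*(-15 + (37*(1/7) - 28*(-1/7))) = -90*(-15 + (37/7 + 4)) = -90*(-15 + 65/7) = -90*(-40/7) = 3600/7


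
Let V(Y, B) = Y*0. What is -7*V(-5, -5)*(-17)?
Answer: 0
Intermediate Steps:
V(Y, B) = 0
-7*V(-5, -5)*(-17) = -7*0*(-17) = 0*(-17) = 0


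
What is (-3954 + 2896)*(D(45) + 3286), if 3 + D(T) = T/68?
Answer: -118119881/34 ≈ -3.4741e+6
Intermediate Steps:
D(T) = -3 + T/68
(-3954 + 2896)*(D(45) + 3286) = (-3954 + 2896)*((-3 + (1/68)*45) + 3286) = -1058*((-3 + 45/68) + 3286) = -1058*(-159/68 + 3286) = -1058*223289/68 = -118119881/34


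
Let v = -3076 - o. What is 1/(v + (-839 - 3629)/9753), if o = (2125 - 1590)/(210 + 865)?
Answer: -2096895/6452053211 ≈ -0.00032500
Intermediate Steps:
o = 107/215 (o = 535/1075 = 535*(1/1075) = 107/215 ≈ 0.49767)
v = -661447/215 (v = -3076 - 1*107/215 = -3076 - 107/215 = -661447/215 ≈ -3076.5)
1/(v + (-839 - 3629)/9753) = 1/(-661447/215 + (-839 - 3629)/9753) = 1/(-661447/215 - 4468*1/9753) = 1/(-661447/215 - 4468/9753) = 1/(-6452053211/2096895) = -2096895/6452053211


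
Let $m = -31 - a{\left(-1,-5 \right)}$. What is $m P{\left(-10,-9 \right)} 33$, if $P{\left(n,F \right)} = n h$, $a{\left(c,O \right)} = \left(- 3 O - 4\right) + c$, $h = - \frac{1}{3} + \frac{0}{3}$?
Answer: $-4510$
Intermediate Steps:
$h = - \frac{1}{3}$ ($h = \left(-1\right) \frac{1}{3} + 0 \cdot \frac{1}{3} = - \frac{1}{3} + 0 = - \frac{1}{3} \approx -0.33333$)
$a{\left(c,O \right)} = -4 + c - 3 O$ ($a{\left(c,O \right)} = \left(-4 - 3 O\right) + c = -4 + c - 3 O$)
$m = -41$ ($m = -31 - \left(-4 - 1 - -15\right) = -31 - \left(-4 - 1 + 15\right) = -31 - 10 = -41$)
$P{\left(n,F \right)} = - \frac{n}{3}$ ($P{\left(n,F \right)} = n \left(- \frac{1}{3}\right) = - \frac{n}{3}$)
$m P{\left(-10,-9 \right)} 33 = - 41 \left(\left(- \frac{1}{3}\right) \left(-10\right)\right) 33 = \left(-41\right) \frac{10}{3} \cdot 33 = \left(- \frac{410}{3}\right) 33 = -4510$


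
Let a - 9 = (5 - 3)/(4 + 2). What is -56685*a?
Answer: -529060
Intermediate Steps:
a = 28/3 (a = 9 + (5 - 3)/(4 + 2) = 9 + 2/6 = 9 + 2*(⅙) = 9 + ⅓ = 28/3 ≈ 9.3333)
-56685*a = -56685*28/3 = -529060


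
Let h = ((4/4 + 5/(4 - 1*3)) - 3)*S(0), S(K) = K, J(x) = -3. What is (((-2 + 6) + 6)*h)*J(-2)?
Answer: 0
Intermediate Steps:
h = 0 (h = ((4/4 + 5/(4 - 1*3)) - 3)*0 = ((4*(1/4) + 5/(4 - 3)) - 3)*0 = ((1 + 5/1) - 3)*0 = ((1 + 5*1) - 3)*0 = ((1 + 5) - 3)*0 = (6 - 3)*0 = 3*0 = 0)
(((-2 + 6) + 6)*h)*J(-2) = (((-2 + 6) + 6)*0)*(-3) = ((4 + 6)*0)*(-3) = (10*0)*(-3) = 0*(-3) = 0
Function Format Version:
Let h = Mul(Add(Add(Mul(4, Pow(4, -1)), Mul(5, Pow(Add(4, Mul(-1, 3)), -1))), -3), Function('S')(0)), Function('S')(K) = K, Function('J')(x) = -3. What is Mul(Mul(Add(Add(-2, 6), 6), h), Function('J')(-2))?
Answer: 0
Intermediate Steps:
h = 0 (h = Mul(Add(Add(Mul(4, Pow(4, -1)), Mul(5, Pow(Add(4, Mul(-1, 3)), -1))), -3), 0) = Mul(Add(Add(Mul(4, Rational(1, 4)), Mul(5, Pow(Add(4, -3), -1))), -3), 0) = Mul(Add(Add(1, Mul(5, Pow(1, -1))), -3), 0) = Mul(Add(Add(1, Mul(5, 1)), -3), 0) = Mul(Add(Add(1, 5), -3), 0) = Mul(Add(6, -3), 0) = Mul(3, 0) = 0)
Mul(Mul(Add(Add(-2, 6), 6), h), Function('J')(-2)) = Mul(Mul(Add(Add(-2, 6), 6), 0), -3) = Mul(Mul(Add(4, 6), 0), -3) = Mul(Mul(10, 0), -3) = Mul(0, -3) = 0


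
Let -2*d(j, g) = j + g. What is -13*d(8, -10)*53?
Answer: -689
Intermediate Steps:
d(j, g) = -g/2 - j/2 (d(j, g) = -(j + g)/2 = -(g + j)/2 = -g/2 - j/2)
-13*d(8, -10)*53 = -13*(-1/2*(-10) - 1/2*8)*53 = -13*(5 - 4)*53 = -13*1*53 = -13*53 = -689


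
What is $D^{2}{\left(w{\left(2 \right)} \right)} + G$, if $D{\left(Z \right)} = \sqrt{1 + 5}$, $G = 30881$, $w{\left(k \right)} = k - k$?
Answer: $30887$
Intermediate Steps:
$w{\left(k \right)} = 0$
$D{\left(Z \right)} = \sqrt{6}$
$D^{2}{\left(w{\left(2 \right)} \right)} + G = \left(\sqrt{6}\right)^{2} + 30881 = 6 + 30881 = 30887$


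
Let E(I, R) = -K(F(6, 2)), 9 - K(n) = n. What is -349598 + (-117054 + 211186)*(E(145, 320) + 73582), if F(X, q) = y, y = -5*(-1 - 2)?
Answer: 6926636018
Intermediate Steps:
y = 15 (y = -5*(-3) = 15)
F(X, q) = 15
K(n) = 9 - n
E(I, R) = 6 (E(I, R) = -(9 - 1*15) = -(9 - 15) = -1*(-6) = 6)
-349598 + (-117054 + 211186)*(E(145, 320) + 73582) = -349598 + (-117054 + 211186)*(6 + 73582) = -349598 + 94132*73588 = -349598 + 6926985616 = 6926636018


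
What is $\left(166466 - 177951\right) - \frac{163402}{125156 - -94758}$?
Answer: $- \frac{1262937846}{109957} \approx -11486.0$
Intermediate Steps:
$\left(166466 - 177951\right) - \frac{163402}{125156 - -94758} = -11485 - \frac{163402}{125156 + 94758} = -11485 - \frac{163402}{219914} = -11485 - \frac{81701}{109957} = - \frac{1262937846}{109957}$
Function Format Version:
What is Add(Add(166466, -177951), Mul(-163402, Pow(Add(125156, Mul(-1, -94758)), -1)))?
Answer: Rational(-1262937846, 109957) ≈ -11486.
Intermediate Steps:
Add(Add(166466, -177951), Mul(-163402, Pow(Add(125156, Mul(-1, -94758)), -1))) = Add(-11485, Mul(-163402, Pow(Add(125156, 94758), -1))) = Add(-11485, Mul(-163402, Pow(219914, -1))) = Add(-11485, Mul(-163402, Rational(1, 219914))) = Add(-11485, Rational(-81701, 109957)) = Rational(-1262937846, 109957)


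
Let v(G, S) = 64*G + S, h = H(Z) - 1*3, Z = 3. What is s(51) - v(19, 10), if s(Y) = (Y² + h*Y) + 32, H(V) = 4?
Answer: 1458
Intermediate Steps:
h = 1 (h = 4 - 1*3 = 4 - 3 = 1)
v(G, S) = S + 64*G
s(Y) = 32 + Y + Y² (s(Y) = (Y² + 1*Y) + 32 = (Y² + Y) + 32 = (Y + Y²) + 32 = 32 + Y + Y²)
s(51) - v(19, 10) = (32 + 51 + 51²) - (10 + 64*19) = (32 + 51 + 2601) - (10 + 1216) = 2684 - 1*1226 = 2684 - 1226 = 1458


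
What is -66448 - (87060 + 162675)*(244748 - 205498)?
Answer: -9802165198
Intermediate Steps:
-66448 - (87060 + 162675)*(244748 - 205498) = -66448 - 249735*39250 = -66448 - 1*9802098750 = -66448 - 9802098750 = -9802165198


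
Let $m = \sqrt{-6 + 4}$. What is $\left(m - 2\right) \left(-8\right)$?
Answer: $16 - 8 i \sqrt{2} \approx 16.0 - 11.314 i$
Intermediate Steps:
$m = i \sqrt{2}$ ($m = \sqrt{-2} = i \sqrt{2} \approx 1.4142 i$)
$\left(m - 2\right) \left(-8\right) = \left(i \sqrt{2} - 2\right) \left(-8\right) = \left(-2 + i \sqrt{2}\right) \left(-8\right) = 16 - 8 i \sqrt{2}$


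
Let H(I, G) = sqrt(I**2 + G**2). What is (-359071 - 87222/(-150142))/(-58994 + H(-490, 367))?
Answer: 1590229015717420/261240867649537 + 26955775430*sqrt(374789)/261240867649537 ≈ 6.1504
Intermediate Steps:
H(I, G) = sqrt(G**2 + I**2)
(-359071 - 87222/(-150142))/(-58994 + H(-490, 367)) = (-359071 - 87222/(-150142))/(-58994 + sqrt(367**2 + (-490)**2)) = (-359071 - 87222*(-1/150142))/(-58994 + sqrt(134689 + 240100)) = (-359071 + 43611/75071)/(-58994 + sqrt(374789)) = -26955775430/(75071*(-58994 + sqrt(374789)))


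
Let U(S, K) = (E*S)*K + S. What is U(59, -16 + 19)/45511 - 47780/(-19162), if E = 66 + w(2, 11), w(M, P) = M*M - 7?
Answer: 1194660800/436040891 ≈ 2.7398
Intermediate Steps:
w(M, P) = -7 + M² (w(M, P) = M² - 7 = -7 + M²)
E = 63 (E = 66 + (-7 + 2²) = 66 + (-7 + 4) = 66 - 3 = 63)
U(S, K) = S + 63*K*S (U(S, K) = (63*S)*K + S = 63*K*S + S = S + 63*K*S)
U(59, -16 + 19)/45511 - 47780/(-19162) = (59*(1 + 63*(-16 + 19)))/45511 - 47780/(-19162) = (59*(1 + 63*3))*(1/45511) - 47780*(-1/19162) = (59*(1 + 189))*(1/45511) + 23890/9581 = (59*190)*(1/45511) + 23890/9581 = 11210*(1/45511) + 23890/9581 = 11210/45511 + 23890/9581 = 1194660800/436040891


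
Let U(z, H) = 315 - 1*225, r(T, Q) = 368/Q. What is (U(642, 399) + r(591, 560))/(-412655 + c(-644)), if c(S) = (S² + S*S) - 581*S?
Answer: 3173/27684335 ≈ 0.00011461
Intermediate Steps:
U(z, H) = 90 (U(z, H) = 315 - 225 = 90)
c(S) = -581*S + 2*S² (c(S) = (S² + S²) - 581*S = 2*S² - 581*S = -581*S + 2*S²)
(U(642, 399) + r(591, 560))/(-412655 + c(-644)) = (90 + 368/560)/(-412655 - 644*(-581 + 2*(-644))) = (90 + 368*(1/560))/(-412655 - 644*(-581 - 1288)) = (90 + 23/35)/(-412655 - 644*(-1869)) = 3173/(35*(-412655 + 1203636)) = (3173/35)/790981 = (3173/35)*(1/790981) = 3173/27684335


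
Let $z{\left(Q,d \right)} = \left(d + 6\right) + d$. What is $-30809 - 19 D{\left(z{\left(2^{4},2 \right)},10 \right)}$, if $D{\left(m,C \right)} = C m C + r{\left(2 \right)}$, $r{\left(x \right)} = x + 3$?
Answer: $-49904$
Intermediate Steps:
$r{\left(x \right)} = 3 + x$
$z{\left(Q,d \right)} = 6 + 2 d$ ($z{\left(Q,d \right)} = \left(6 + d\right) + d = 6 + 2 d$)
$D{\left(m,C \right)} = 5 + m C^{2}$ ($D{\left(m,C \right)} = C m C + \left(3 + 2\right) = m C^{2} + 5 = 5 + m C^{2}$)
$-30809 - 19 D{\left(z{\left(2^{4},2 \right)},10 \right)} = -30809 - 19 \left(5 + \left(6 + 2 \cdot 2\right) 10^{2}\right) = -30809 - 19 \left(5 + \left(6 + 4\right) 100\right) = -30809 - 19 \left(5 + 10 \cdot 100\right) = -30809 - 19 \left(5 + 1000\right) = -30809 - 19 \cdot 1005 = -30809 - 19095 = -49904$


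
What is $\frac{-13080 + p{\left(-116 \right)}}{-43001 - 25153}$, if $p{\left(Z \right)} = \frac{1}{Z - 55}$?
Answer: $\frac{2236681}{11654334} \approx 0.19192$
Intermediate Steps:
$p{\left(Z \right)} = \frac{1}{-55 + Z}$
$\frac{-13080 + p{\left(-116 \right)}}{-43001 - 25153} = \frac{-13080 + \frac{1}{-55 - 116}}{-43001 - 25153} = \frac{-13080 + \frac{1}{-171}}{-68154} = \left(-13080 - \frac{1}{171}\right) \left(- \frac{1}{68154}\right) = \left(- \frac{2236681}{171}\right) \left(- \frac{1}{68154}\right) = \frac{2236681}{11654334}$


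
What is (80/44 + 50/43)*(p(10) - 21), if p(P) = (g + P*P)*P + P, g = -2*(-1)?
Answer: 1422690/473 ≈ 3007.8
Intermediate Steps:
g = 2
p(P) = P + P*(2 + P²) (p(P) = (2 + P*P)*P + P = (2 + P²)*P + P = P*(2 + P²) + P = P + P*(2 + P²))
(80/44 + 50/43)*(p(10) - 21) = (80/44 + 50/43)*(10*(3 + 10²) - 21) = (80*(1/44) + 50*(1/43))*(10*(3 + 100) - 21) = (20/11 + 50/43)*(10*103 - 21) = 1410*(1030 - 21)/473 = (1410/473)*1009 = 1422690/473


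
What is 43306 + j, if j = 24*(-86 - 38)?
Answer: 40330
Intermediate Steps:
j = -2976 (j = 24*(-124) = -2976)
43306 + j = 43306 - 2976 = 40330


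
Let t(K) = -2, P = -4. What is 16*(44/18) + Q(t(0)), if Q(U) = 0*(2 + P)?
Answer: 352/9 ≈ 39.111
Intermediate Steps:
Q(U) = 0 (Q(U) = 0*(2 - 4) = 0*(-2) = 0)
16*(44/18) + Q(t(0)) = 16*(44/18) + 0 = 16*(44*(1/18)) + 0 = 16*(22/9) + 0 = 352/9 + 0 = 352/9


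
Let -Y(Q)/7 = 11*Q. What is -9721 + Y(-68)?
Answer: -4485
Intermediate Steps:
Y(Q) = -77*Q
-9721 + Y(-68) = -9721 - 77*(-68) = -9721 + 5236 = -4485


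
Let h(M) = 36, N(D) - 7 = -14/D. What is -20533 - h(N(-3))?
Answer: -20569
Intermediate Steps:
N(D) = 7 - 14/D
-20533 - h(N(-3)) = -20533 - 1*36 = -20533 - 36 = -20569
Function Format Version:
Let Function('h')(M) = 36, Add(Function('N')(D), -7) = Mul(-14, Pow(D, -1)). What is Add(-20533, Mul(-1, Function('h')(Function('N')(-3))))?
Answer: -20569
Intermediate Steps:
Function('N')(D) = Add(7, Mul(-14, Pow(D, -1)))
Add(-20533, Mul(-1, Function('h')(Function('N')(-3)))) = Add(-20533, Mul(-1, 36)) = Add(-20533, -36) = -20569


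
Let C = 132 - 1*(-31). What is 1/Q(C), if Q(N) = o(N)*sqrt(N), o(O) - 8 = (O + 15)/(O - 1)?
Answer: 81*sqrt(163)/120131 ≈ 0.0086084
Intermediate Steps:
C = 163 (C = 132 + 31 = 163)
o(O) = 8 + (15 + O)/(-1 + O) (o(O) = 8 + (O + 15)/(O - 1) = 8 + (15 + O)/(-1 + O))
Q(N) = sqrt(N)*(7 + 9*N)/(-1 + N) (Q(N) = ((7 + 9*N)/(-1 + N))*sqrt(N) = sqrt(N)*(7 + 9*N)/(-1 + N))
1/Q(C) = 1/(sqrt(163)*(7 + 9*163)/(-1 + 163)) = 1/(sqrt(163)*(7 + 1467)/162) = 1/(sqrt(163)*(1/162)*1474) = 1/(737*sqrt(163)/81) = 81*sqrt(163)/120131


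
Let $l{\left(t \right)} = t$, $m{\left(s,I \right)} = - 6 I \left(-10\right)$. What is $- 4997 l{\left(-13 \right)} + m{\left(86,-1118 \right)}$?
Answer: $-2119$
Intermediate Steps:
$m{\left(s,I \right)} = 60 I$
$- 4997 l{\left(-13 \right)} + m{\left(86,-1118 \right)} = \left(-4997\right) \left(-13\right) + 60 \left(-1118\right) = 64961 - 67080 = -2119$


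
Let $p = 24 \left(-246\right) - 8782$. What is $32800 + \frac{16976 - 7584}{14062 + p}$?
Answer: $\frac{1278613}{39} \approx 32785.0$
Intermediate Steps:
$p = -14686$ ($p = -5904 - 8782 = -14686$)
$32800 + \frac{16976 - 7584}{14062 + p} = 32800 + \frac{16976 - 7584}{14062 - 14686} = 32800 + \frac{9392}{-624} = 32800 + 9392 \left(- \frac{1}{624}\right) = 32800 - \frac{587}{39} = \frac{1278613}{39}$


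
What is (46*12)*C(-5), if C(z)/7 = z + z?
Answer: -38640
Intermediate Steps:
C(z) = 14*z (C(z) = 7*(z + z) = 7*(2*z) = 14*z)
(46*12)*C(-5) = (46*12)*(14*(-5)) = 552*(-70) = -38640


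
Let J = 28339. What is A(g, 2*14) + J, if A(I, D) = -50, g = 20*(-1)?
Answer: 28289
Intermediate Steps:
g = -20
A(g, 2*14) + J = -50 + 28339 = 28289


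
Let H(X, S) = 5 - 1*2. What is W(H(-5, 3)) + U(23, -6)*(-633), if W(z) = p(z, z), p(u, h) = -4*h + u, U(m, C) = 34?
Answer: -21531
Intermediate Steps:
H(X, S) = 3 (H(X, S) = 5 - 2 = 3)
p(u, h) = u - 4*h
W(z) = -3*z (W(z) = z - 4*z = -3*z)
W(H(-5, 3)) + U(23, -6)*(-633) = -3*3 + 34*(-633) = -9 - 21522 = -21531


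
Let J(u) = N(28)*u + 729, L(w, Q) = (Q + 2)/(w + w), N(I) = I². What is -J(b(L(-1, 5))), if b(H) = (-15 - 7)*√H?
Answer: -729 + 8624*I*√14 ≈ -729.0 + 32268.0*I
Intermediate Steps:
L(w, Q) = (2 + Q)/(2*w) (L(w, Q) = (2 + Q)/((2*w)) = (2 + Q)*(1/(2*w)) = (2 + Q)/(2*w))
b(H) = -22*√H
J(u) = 729 + 784*u (J(u) = 28²*u + 729 = 784*u + 729 = 729 + 784*u)
-J(b(L(-1, 5))) = -(729 + 784*(-22*I*√2*√(2 + 5)/2)) = -(729 + 784*(-22*I*√14/2)) = -(729 + 784*(-11*I*√14)) = -(729 - 8624*I*√14) = -729 + 8624*I*√14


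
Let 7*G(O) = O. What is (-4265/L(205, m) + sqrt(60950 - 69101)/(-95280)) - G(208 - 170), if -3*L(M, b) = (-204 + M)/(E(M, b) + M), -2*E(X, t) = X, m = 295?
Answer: 18360749/14 - I*sqrt(8151)/95280 ≈ 1.3115e+6 - 0.00094755*I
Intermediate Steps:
G(O) = O/7
E(X, t) = -X/2
L(M, b) = -2*(-204 + M)/(3*M) (L(M, b) = -(-204 + M)/(3*(-M/2 + M)) = -(-204 + M)/(3*(M/2)) = -(-204 + M)*2/M/3 = -2*(-204 + M)/(3*M))
(-4265/L(205, m) + sqrt(60950 - 69101)/(-95280)) - G(208 - 170) = (-4265/(-2/3 + 136/205) + sqrt(60950 - 69101)/(-95280)) - (208 - 170)/7 = (-4265/(-2/3 + 136*(1/205)) + sqrt(-8151)*(-1/95280)) - 38/7 = (-4265/(-2/3 + 136/205) + (I*sqrt(8151))*(-1/95280)) - 1*38/7 = (-4265/(-2/615) - I*sqrt(8151)/95280) - 38/7 = (-4265*(-615/2) - I*sqrt(8151)/95280) - 38/7 = (2622975/2 - I*sqrt(8151)/95280) - 38/7 = 18360749/14 - I*sqrt(8151)/95280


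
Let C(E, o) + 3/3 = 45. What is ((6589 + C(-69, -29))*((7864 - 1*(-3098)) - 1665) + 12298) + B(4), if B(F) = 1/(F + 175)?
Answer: 11040594522/179 ≈ 6.1679e+7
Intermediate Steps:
C(E, o) = 44 (C(E, o) = -1 + 45 = 44)
B(F) = 1/(175 + F)
((6589 + C(-69, -29))*((7864 - 1*(-3098)) - 1665) + 12298) + B(4) = ((6589 + 44)*((7864 - 1*(-3098)) - 1665) + 12298) + 1/(175 + 4) = (6633*((7864 + 3098) - 1665) + 12298) + 1/179 = (6633*(10962 - 1665) + 12298) + 1/179 = (6633*9297 + 12298) + 1/179 = (61667001 + 12298) + 1/179 = 61679299 + 1/179 = 11040594522/179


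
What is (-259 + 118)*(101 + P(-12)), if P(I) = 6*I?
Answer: -4089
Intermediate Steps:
(-259 + 118)*(101 + P(-12)) = (-259 + 118)*(101 + 6*(-12)) = -141*(101 - 72) = -141*29 = -4089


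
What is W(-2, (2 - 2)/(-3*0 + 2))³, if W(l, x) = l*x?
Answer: 0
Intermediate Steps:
W(-2, (2 - 2)/(-3*0 + 2))³ = (-2*(2 - 2)/(-3*0 + 2))³ = (-0/(0 + 2))³ = (-0/2)³ = (-2*0)³ = 0³ = 0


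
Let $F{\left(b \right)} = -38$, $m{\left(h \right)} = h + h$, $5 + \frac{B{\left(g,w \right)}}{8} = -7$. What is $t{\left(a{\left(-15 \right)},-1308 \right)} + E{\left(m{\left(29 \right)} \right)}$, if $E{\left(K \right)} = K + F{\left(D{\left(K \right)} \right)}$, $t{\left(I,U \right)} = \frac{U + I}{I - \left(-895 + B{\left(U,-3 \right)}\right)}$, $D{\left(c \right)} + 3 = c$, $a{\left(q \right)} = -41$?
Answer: $\frac{929}{50} \approx 18.58$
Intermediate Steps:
$B{\left(g,w \right)} = -96$ ($B{\left(g,w \right)} = -40 + 8 \left(-7\right) = -40 - 56 = -96$)
$m{\left(h \right)} = 2 h$
$D{\left(c \right)} = -3 + c$
$t{\left(I,U \right)} = \frac{I + U}{991 + I}$ ($t{\left(I,U \right)} = \frac{U + I}{I + \left(895 - -96\right)} = \frac{I + U}{I + \left(895 + 96\right)} = \frac{I + U}{I + 991} = \frac{I + U}{991 + I}$)
$E{\left(K \right)} = -38 + K$ ($E{\left(K \right)} = K - 38 = -38 + K$)
$t{\left(a{\left(-15 \right)},-1308 \right)} + E{\left(m{\left(29 \right)} \right)} = \frac{-41 - 1308}{991 - 41} + \left(-38 + 2 \cdot 29\right) = \frac{1}{950} \left(-1349\right) + \left(-38 + 58\right) = \frac{1}{950} \left(-1349\right) + 20 = - \frac{71}{50} + 20 = \frac{929}{50}$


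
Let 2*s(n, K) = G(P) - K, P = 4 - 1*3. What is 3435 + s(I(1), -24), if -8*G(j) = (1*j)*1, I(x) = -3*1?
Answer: 55151/16 ≈ 3446.9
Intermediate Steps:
I(x) = -3
P = 1 (P = 4 - 3 = 1)
G(j) = -j/8 (G(j) = -1*j/8 = -j/8)
s(n, K) = -1/16 - K/2 (s(n, K) = (-⅛*1 - K)/2 = (-⅛ - K)/2 = -1/16 - K/2)
3435 + s(I(1), -24) = 3435 + (-1/16 - ½*(-24)) = 3435 + (-1/16 + 12) = 3435 + 191/16 = 55151/16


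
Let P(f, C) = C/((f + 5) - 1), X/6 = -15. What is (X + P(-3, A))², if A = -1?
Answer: 8281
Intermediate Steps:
X = -90 (X = 6*(-15) = -90)
P(f, C) = C/(4 + f) (P(f, C) = C/((5 + f) - 1) = C/(4 + f))
(X + P(-3, A))² = (-90 - 1/(4 - 3))² = (-90 - 1/1)² = (-90 - 1*1)² = (-90 - 1)² = (-91)² = 8281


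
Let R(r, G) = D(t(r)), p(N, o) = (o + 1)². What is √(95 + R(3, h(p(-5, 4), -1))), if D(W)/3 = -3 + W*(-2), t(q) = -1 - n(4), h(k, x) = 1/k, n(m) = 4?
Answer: 2*√29 ≈ 10.770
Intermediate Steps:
p(N, o) = (1 + o)²
t(q) = -5 (t(q) = -1 - 1*4 = -1 - 4 = -5)
D(W) = -9 - 6*W (D(W) = 3*(-3 + W*(-2)) = 3*(-3 - 2*W) = -9 - 6*W)
R(r, G) = 21 (R(r, G) = -9 - 6*(-5) = -9 + 30 = 21)
√(95 + R(3, h(p(-5, 4), -1))) = √(95 + 21) = √116 = 2*√29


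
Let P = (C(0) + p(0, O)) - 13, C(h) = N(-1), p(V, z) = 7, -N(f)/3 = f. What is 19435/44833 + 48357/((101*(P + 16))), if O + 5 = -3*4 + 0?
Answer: 2193507536/58865729 ≈ 37.263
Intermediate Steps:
O = -17 (O = -5 + (-3*4 + 0) = -5 + (-12 + 0) = -5 - 12 = -17)
N(f) = -3*f
C(h) = 3 (C(h) = -3*(-1) = 3)
P = -3 (P = (3 + 7) - 13 = 10 - 13 = -3)
19435/44833 + 48357/((101*(P + 16))) = 19435/44833 + 48357/((101*(-3 + 16))) = 19435*(1/44833) + 48357/((101*13)) = 19435/44833 + 48357/1313 = 2193507536/58865729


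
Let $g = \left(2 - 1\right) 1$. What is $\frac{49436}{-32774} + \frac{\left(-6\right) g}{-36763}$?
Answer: $- \frac{908609512}{602435281} \approx -1.5082$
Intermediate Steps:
$g = 1$ ($g = 1 \cdot 1 = 1$)
$\frac{49436}{-32774} + \frac{\left(-6\right) g}{-36763} = \frac{49436}{-32774} + \frac{\left(-6\right) 1}{-36763} = 49436 \left(- \frac{1}{32774}\right) - - \frac{6}{36763} = - \frac{24718}{16387} + \frac{6}{36763} = - \frac{908609512}{602435281}$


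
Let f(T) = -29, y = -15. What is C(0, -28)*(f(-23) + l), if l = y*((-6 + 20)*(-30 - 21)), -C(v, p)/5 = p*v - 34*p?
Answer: -50841560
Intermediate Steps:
C(v, p) = 170*p - 5*p*v (C(v, p) = -5*(p*v - 34*p) = -5*(-34*p + p*v) = 170*p - 5*p*v)
l = 10710 (l = -15*(-6 + 20)*(-30 - 21) = -210*(-51) = -15*(-714) = 10710)
C(0, -28)*(f(-23) + l) = (5*(-28)*(34 - 1*0))*(-29 + 10710) = (5*(-28)*(34 + 0))*10681 = (5*(-28)*34)*10681 = -4760*10681 = -50841560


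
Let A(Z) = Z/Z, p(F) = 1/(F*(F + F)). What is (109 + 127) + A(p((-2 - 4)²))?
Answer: 237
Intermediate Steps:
p(F) = 1/(2*F²) (p(F) = 1/(F*(2*F)) = 1/(2*F²))
A(Z) = 1
(109 + 127) + A(p((-2 - 4)²)) = (109 + 127) + 1 = 236 + 1 = 237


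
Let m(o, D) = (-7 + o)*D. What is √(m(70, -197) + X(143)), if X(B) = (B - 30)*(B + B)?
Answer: √19907 ≈ 141.09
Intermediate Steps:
X(B) = 2*B*(-30 + B) (X(B) = (-30 + B)*(2*B) = 2*B*(-30 + B))
m(o, D) = D*(-7 + o)
√(m(70, -197) + X(143)) = √(-197*(-7 + 70) + 2*143*(-30 + 143)) = √(-197*63 + 2*143*113) = √(-12411 + 32318) = √19907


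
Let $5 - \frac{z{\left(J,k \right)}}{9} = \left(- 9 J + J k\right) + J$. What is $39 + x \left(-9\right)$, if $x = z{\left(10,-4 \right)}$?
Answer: $-10086$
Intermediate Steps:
$z{\left(J,k \right)} = 45 + 72 J - 9 J k$ ($z{\left(J,k \right)} = 45 - 9 \left(\left(- 9 J + J k\right) + J\right) = 45 - 9 \left(- 8 J + J k\right) = 45 - \left(- 72 J + 9 J k\right) = 45 + 72 J - 9 J k$)
$x = 1125$ ($x = 45 + 72 \cdot 10 - 90 \left(-4\right) = 45 + 720 + 360 = 1125$)
$39 + x \left(-9\right) = 39 + 1125 \left(-9\right) = 39 - 10125 = -10086$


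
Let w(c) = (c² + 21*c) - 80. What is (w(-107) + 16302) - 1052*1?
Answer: 24372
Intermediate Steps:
w(c) = -80 + c² + 21*c
(w(-107) + 16302) - 1052*1 = ((-80 + (-107)² + 21*(-107)) + 16302) - 1052*1 = ((-80 + 11449 - 2247) + 16302) - 1052 = (9122 + 16302) - 1052 = 25424 - 1052 = 24372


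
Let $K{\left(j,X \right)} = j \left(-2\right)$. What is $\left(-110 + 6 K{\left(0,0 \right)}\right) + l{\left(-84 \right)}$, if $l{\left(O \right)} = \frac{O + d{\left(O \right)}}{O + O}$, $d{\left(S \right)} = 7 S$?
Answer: $-106$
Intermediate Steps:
$K{\left(j,X \right)} = - 2 j$
$l{\left(O \right)} = 4$ ($l{\left(O \right)} = \frac{O + 7 O}{O + O} = \frac{8 O}{2 O} = 8 O \frac{1}{2 O} = 4$)
$\left(-110 + 6 K{\left(0,0 \right)}\right) + l{\left(-84 \right)} = \left(-110 + 6 \left(\left(-2\right) 0\right)\right) + 4 = \left(-110 + 6 \cdot 0\right) + 4 = \left(-110 + 0\right) + 4 = -110 + 4 = -106$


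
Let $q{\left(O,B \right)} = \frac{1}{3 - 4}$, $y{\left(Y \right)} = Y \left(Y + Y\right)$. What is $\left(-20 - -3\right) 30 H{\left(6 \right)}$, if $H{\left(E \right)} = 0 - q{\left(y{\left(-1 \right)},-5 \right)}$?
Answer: $-510$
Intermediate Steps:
$y{\left(Y \right)} = 2 Y^{2}$ ($y{\left(Y \right)} = Y 2 Y = 2 Y^{2}$)
$q{\left(O,B \right)} = -1$ ($q{\left(O,B \right)} = \frac{1}{-1} = -1$)
$H{\left(E \right)} = 1$ ($H{\left(E \right)} = 0 - -1 = 0 + 1 = 1$)
$\left(-20 - -3\right) 30 H{\left(6 \right)} = \left(-20 - -3\right) 30 \cdot 1 = \left(-20 + 3\right) 30 \cdot 1 = \left(-17\right) 30 \cdot 1 = \left(-510\right) 1 = -510$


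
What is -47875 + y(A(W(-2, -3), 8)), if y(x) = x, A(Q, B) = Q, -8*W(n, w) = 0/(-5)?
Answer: -47875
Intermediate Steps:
W(n, w) = 0 (W(n, w) = -0/(-5) = -0*(-1)/5 = -⅛*0 = 0)
-47875 + y(A(W(-2, -3), 8)) = -47875 + 0 = -47875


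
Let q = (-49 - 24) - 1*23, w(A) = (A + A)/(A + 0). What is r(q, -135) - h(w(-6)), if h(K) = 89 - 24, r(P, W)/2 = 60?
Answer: 55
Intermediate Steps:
w(A) = 2 (w(A) = (2*A)/A = 2)
q = -96 (q = -73 - 23 = -96)
r(P, W) = 120 (r(P, W) = 2*60 = 120)
h(K) = 65
r(q, -135) - h(w(-6)) = 120 - 1*65 = 120 - 65 = 55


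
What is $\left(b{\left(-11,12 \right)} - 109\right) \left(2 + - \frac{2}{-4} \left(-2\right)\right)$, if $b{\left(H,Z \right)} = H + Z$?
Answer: $-108$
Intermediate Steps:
$\left(b{\left(-11,12 \right)} - 109\right) \left(2 + - \frac{2}{-4} \left(-2\right)\right) = \left(\left(-11 + 12\right) - 109\right) \left(2 + - \frac{2}{-4} \left(-2\right)\right) = \left(1 - 109\right) \left(2 + \left(-2\right) \left(- \frac{1}{4}\right) \left(-2\right)\right) = - 108 \left(2 + \frac{1}{2} \left(-2\right)\right) = - 108 \left(2 - 1\right) = \left(-108\right) 1 = -108$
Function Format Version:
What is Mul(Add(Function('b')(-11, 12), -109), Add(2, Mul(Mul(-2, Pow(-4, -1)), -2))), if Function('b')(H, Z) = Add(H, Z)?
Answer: -108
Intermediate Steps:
Mul(Add(Function('b')(-11, 12), -109), Add(2, Mul(Mul(-2, Pow(-4, -1)), -2))) = Mul(Add(Add(-11, 12), -109), Add(2, Mul(Mul(-2, Pow(-4, -1)), -2))) = Mul(Add(1, -109), Add(2, Mul(Mul(-2, Rational(-1, 4)), -2))) = Mul(-108, Add(2, Mul(Rational(1, 2), -2))) = Mul(-108, Add(2, -1)) = Mul(-108, 1) = -108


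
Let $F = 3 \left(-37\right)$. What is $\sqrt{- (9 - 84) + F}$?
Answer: $6 i \approx 6.0 i$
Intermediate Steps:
$F = -111$
$\sqrt{- (9 - 84) + F} = \sqrt{- (9 - 84) - 111} = \sqrt{\left(-1\right) \left(-75\right) - 111} = \sqrt{75 - 111} = \sqrt{-36} = 6 i$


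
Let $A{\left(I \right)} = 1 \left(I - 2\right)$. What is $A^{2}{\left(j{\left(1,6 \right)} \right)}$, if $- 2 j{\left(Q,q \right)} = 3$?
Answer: $\frac{49}{4} \approx 12.25$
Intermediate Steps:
$j{\left(Q,q \right)} = - \frac{3}{2}$ ($j{\left(Q,q \right)} = \left(- \frac{1}{2}\right) 3 = - \frac{3}{2}$)
$A{\left(I \right)} = -2 + I$ ($A{\left(I \right)} = 1 \left(-2 + I\right) = -2 + I$)
$A^{2}{\left(j{\left(1,6 \right)} \right)} = \left(-2 - \frac{3}{2}\right)^{2} = \left(- \frac{7}{2}\right)^{2} = \frac{49}{4}$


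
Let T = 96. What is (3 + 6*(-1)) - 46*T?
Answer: -4419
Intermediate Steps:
(3 + 6*(-1)) - 46*T = (3 + 6*(-1)) - 46*96 = (3 - 6) - 4416 = -3 - 4416 = -4419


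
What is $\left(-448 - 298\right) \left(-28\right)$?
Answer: $20888$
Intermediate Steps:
$\left(-448 - 298\right) \left(-28\right) = \left(-746\right) \left(-28\right) = 20888$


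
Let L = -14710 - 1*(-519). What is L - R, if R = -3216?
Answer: -10975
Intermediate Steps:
L = -14191 (L = -14710 + 519 = -14191)
L - R = -14191 - 1*(-3216) = -14191 + 3216 = -10975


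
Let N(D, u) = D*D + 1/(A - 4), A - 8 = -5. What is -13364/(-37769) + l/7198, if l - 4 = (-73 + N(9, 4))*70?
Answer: 57425979/135930631 ≈ 0.42247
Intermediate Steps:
A = 3 (A = 8 - 5 = 3)
N(D, u) = -1 + D**2 (N(D, u) = D*D + 1/(3 - 4) = D**2 + 1/(-1) = D**2 - 1 = -1 + D**2)
l = 494 (l = 4 + (-73 + (-1 + 9**2))*70 = 4 + (-73 + (-1 + 81))*70 = 4 + (-73 + 80)*70 = 4 + 7*70 = 4 + 490 = 494)
-13364/(-37769) + l/7198 = -13364/(-37769) + 494/7198 = -13364*(-1/37769) + 494*(1/7198) = 13364/37769 + 247/3599 = 57425979/135930631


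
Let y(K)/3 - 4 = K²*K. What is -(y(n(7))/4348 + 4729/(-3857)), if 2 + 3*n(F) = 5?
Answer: 20503837/16770236 ≈ 1.2226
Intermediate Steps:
n(F) = 1 (n(F) = -⅔ + (⅓)*5 = -⅔ + 5/3 = 1)
y(K) = 12 + 3*K³ (y(K) = 12 + 3*(K²*K) = 12 + 3*K³)
-(y(n(7))/4348 + 4729/(-3857)) = -((12 + 3*1³)/4348 + 4729/(-3857)) = -((12 + 3*1)*(1/4348) + 4729*(-1/3857)) = -((12 + 3)*(1/4348) - 4729/3857) = -(15*(1/4348) - 4729/3857) = -(15/4348 - 4729/3857) = -1*(-20503837/16770236) = 20503837/16770236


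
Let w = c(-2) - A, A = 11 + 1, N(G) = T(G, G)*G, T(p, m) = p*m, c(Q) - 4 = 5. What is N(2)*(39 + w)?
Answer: 288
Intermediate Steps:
c(Q) = 9 (c(Q) = 4 + 5 = 9)
T(p, m) = m*p
N(G) = G³ (N(G) = (G*G)*G = G²*G = G³)
A = 12
w = -3 (w = 9 - 1*12 = 9 - 12 = -3)
N(2)*(39 + w) = 2³*(39 - 3) = 8*36 = 288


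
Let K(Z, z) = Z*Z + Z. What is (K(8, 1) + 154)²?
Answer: 51076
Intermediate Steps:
K(Z, z) = Z + Z² (K(Z, z) = Z² + Z = Z + Z²)
(K(8, 1) + 154)² = (8*(1 + 8) + 154)² = (8*9 + 154)² = (72 + 154)² = 226² = 51076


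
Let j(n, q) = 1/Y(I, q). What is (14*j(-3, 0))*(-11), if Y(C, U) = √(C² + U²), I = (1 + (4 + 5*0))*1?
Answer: -154/5 ≈ -30.800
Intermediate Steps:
I = 5 (I = (1 + (4 + 0))*1 = (1 + 4)*1 = 5*1 = 5)
j(n, q) = (25 + q²)^(-½) (j(n, q) = 1/(√(5² + q²)) = 1/(√(25 + q²)) = (25 + q²)^(-½))
(14*j(-3, 0))*(-11) = (14/√(25 + 0²))*(-11) = (14/√(25 + 0))*(-11) = (14/√25)*(-11) = (14*(⅕))*(-11) = (14/5)*(-11) = -154/5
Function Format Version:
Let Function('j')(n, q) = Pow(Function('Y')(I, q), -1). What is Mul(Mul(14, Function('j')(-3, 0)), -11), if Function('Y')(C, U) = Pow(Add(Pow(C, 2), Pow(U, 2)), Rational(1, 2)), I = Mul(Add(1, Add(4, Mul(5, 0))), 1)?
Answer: Rational(-154, 5) ≈ -30.800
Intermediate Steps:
I = 5 (I = Mul(Add(1, Add(4, 0)), 1) = Mul(Add(1, 4), 1) = Mul(5, 1) = 5)
Function('j')(n, q) = Pow(Add(25, Pow(q, 2)), Rational(-1, 2)) (Function('j')(n, q) = Pow(Pow(Add(Pow(5, 2), Pow(q, 2)), Rational(1, 2)), -1) = Pow(Pow(Add(25, Pow(q, 2)), Rational(1, 2)), -1) = Pow(Add(25, Pow(q, 2)), Rational(-1, 2)))
Mul(Mul(14, Function('j')(-3, 0)), -11) = Mul(Mul(14, Pow(Add(25, Pow(0, 2)), Rational(-1, 2))), -11) = Mul(Mul(14, Pow(Add(25, 0), Rational(-1, 2))), -11) = Mul(Mul(14, Pow(25, Rational(-1, 2))), -11) = Mul(Mul(14, Rational(1, 5)), -11) = Mul(Rational(14, 5), -11) = Rational(-154, 5)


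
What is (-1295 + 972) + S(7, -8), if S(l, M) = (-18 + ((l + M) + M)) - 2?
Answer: -352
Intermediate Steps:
S(l, M) = -20 + l + 2*M (S(l, M) = (-18 + ((M + l) + M)) - 2 = (-18 + (l + 2*M)) - 2 = (-18 + l + 2*M) - 2 = -20 + l + 2*M)
(-1295 + 972) + S(7, -8) = (-1295 + 972) + (-20 + 7 + 2*(-8)) = -323 + (-20 + 7 - 16) = -323 - 29 = -352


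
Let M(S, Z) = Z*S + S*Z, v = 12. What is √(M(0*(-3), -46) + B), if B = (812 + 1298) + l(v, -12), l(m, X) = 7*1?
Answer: √2117 ≈ 46.011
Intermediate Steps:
M(S, Z) = 2*S*Z (M(S, Z) = S*Z + S*Z = 2*S*Z)
l(m, X) = 7
B = 2117 (B = (812 + 1298) + 7 = 2110 + 7 = 2117)
√(M(0*(-3), -46) + B) = √(2*(0*(-3))*(-46) + 2117) = √(2*0*(-46) + 2117) = √(0 + 2117) = √2117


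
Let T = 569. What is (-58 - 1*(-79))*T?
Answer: 11949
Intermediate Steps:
(-58 - 1*(-79))*T = (-58 - 1*(-79))*569 = (-58 + 79)*569 = 21*569 = 11949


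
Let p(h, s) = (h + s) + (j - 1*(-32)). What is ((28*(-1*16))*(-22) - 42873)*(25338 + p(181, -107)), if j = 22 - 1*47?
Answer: -839259123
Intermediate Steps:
j = -25 (j = 22 - 47 = -25)
p(h, s) = 7 + h + s (p(h, s) = (h + s) + (-25 - 1*(-32)) = (h + s) + (-25 + 32) = (h + s) + 7 = 7 + h + s)
((28*(-1*16))*(-22) - 42873)*(25338 + p(181, -107)) = ((28*(-1*16))*(-22) - 42873)*(25338 + (7 + 181 - 107)) = ((28*(-16))*(-22) - 42873)*(25338 + 81) = (-448*(-22) - 42873)*25419 = (9856 - 42873)*25419 = -33017*25419 = -839259123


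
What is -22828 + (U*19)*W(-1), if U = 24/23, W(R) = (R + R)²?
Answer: -523220/23 ≈ -22749.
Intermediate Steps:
W(R) = 4*R² (W(R) = (2*R)² = 4*R²)
U = 24/23 (U = 24*(1/23) = 24/23 ≈ 1.0435)
-22828 + (U*19)*W(-1) = -22828 + ((24/23)*19)*(4*(-1)²) = -22828 + 456*(4*1)/23 = -22828 + (456/23)*4 = -22828 + 1824/23 = -523220/23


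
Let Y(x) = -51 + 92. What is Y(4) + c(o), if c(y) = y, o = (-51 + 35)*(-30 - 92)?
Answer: 1993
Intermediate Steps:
o = 1952 (o = -16*(-122) = 1952)
Y(x) = 41
Y(4) + c(o) = 41 + 1952 = 1993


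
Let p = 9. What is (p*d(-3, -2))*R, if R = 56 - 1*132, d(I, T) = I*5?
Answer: 10260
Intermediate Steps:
d(I, T) = 5*I
R = -76 (R = 56 - 132 = -76)
(p*d(-3, -2))*R = (9*(5*(-3)))*(-76) = (9*(-15))*(-76) = -135*(-76) = 10260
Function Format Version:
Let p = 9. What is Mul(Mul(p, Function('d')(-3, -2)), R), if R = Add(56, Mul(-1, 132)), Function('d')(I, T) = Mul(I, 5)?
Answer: 10260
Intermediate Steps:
Function('d')(I, T) = Mul(5, I)
R = -76 (R = Add(56, -132) = -76)
Mul(Mul(p, Function('d')(-3, -2)), R) = Mul(Mul(9, Mul(5, -3)), -76) = Mul(Mul(9, -15), -76) = Mul(-135, -76) = 10260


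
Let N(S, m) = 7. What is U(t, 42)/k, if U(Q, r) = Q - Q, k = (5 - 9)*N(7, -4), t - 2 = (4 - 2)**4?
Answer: 0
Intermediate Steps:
t = 18 (t = 2 + (4 - 2)**4 = 2 + 2**4 = 2 + 16 = 18)
k = -28 (k = (5 - 9)*7 = -4*7 = -28)
U(Q, r) = 0
U(t, 42)/k = 0/(-28) = 0*(-1/28) = 0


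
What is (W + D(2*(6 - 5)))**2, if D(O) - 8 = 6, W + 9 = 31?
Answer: 1296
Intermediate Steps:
W = 22 (W = -9 + 31 = 22)
D(O) = 14 (D(O) = 8 + 6 = 14)
(W + D(2*(6 - 5)))**2 = (22 + 14)**2 = 36**2 = 1296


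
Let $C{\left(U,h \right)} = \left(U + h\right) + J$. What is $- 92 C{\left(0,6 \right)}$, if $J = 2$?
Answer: $-736$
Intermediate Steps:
$C{\left(U,h \right)} = 2 + U + h$ ($C{\left(U,h \right)} = \left(U + h\right) + 2 = 2 + U + h$)
$- 92 C{\left(0,6 \right)} = - 92 \left(2 + 0 + 6\right) = \left(-92\right) 8 = -736$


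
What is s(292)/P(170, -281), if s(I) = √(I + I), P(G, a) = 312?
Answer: √146/156 ≈ 0.077455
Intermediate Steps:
s(I) = √2*√I (s(I) = √(2*I) = √2*√I)
s(292)/P(170, -281) = (√2*√292)/312 = (√2*(2*√73))*(1/312) = (2*√146)*(1/312) = √146/156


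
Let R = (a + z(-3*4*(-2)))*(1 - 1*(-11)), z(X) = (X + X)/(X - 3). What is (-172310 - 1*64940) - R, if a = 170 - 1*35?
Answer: -1672282/7 ≈ -2.3890e+5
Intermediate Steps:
z(X) = 2*X/(-3 + X) (z(X) = (2*X)/(-3 + X) = 2*X/(-3 + X))
a = 135 (a = 170 - 35 = 135)
R = 11532/7 (R = (135 + 2*(-3*4*(-2))/(-3 - 3*4*(-2)))*(1 - 1*(-11)) = (135 + 2*(-12*(-2))/(-3 - 12*(-2)))*(1 + 11) = (135 + 2*24/(-3 + 24))*12 = (135 + 2*24/21)*12 = (135 + 2*24*(1/21))*12 = (135 + 16/7)*12 = (961/7)*12 = 11532/7 ≈ 1647.4)
(-172310 - 1*64940) - R = (-172310 - 1*64940) - 1*11532/7 = (-172310 - 64940) - 11532/7 = -237250 - 11532/7 = -1672282/7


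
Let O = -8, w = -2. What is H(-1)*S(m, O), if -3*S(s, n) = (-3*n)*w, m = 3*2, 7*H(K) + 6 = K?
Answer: -16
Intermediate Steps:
H(K) = -6/7 + K/7
m = 6
S(s, n) = -2*n (S(s, n) = -(-3*n)*(-2)/3 = -2*n)
H(-1)*S(m, O) = (-6/7 + (⅐)*(-1))*(-2*(-8)) = (-6/7 - ⅐)*16 = -1*16 = -16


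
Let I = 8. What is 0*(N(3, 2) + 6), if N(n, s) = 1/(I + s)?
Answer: 0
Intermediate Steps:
N(n, s) = 1/(8 + s)
0*(N(3, 2) + 6) = 0*(1/(8 + 2) + 6) = 0*(1/10 + 6) = 0*(⅒ + 6) = 0*(61/10) = 0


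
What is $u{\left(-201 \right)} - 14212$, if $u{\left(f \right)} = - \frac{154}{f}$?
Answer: $- \frac{2856458}{201} \approx -14211.0$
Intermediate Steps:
$u{\left(-201 \right)} - 14212 = - \frac{154}{-201} - 14212 = \left(-154\right) \left(- \frac{1}{201}\right) - 14212 = \frac{154}{201} - 14212 = - \frac{2856458}{201}$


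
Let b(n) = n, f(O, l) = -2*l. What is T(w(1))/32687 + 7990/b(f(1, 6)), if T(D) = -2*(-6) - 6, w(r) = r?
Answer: -130584529/196122 ≈ -665.83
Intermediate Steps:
T(D) = 6 (T(D) = 12 - 6 = 6)
T(w(1))/32687 + 7990/b(f(1, 6)) = 6/32687 + 7990/((-2*6)) = 6*(1/32687) + 7990/(-12) = 6/32687 + 7990*(-1/12) = 6/32687 - 3995/6 = -130584529/196122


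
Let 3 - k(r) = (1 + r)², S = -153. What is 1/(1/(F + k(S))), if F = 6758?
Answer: -16343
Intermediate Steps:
k(r) = 3 - (1 + r)²
1/(1/(F + k(S))) = 1/(1/(6758 + (3 - (1 - 153)²))) = 1/(1/(6758 + (3 - 1*(-152)²))) = 1/(1/(6758 + (3 - 1*23104))) = 1/(1/(6758 + (3 - 23104))) = 1/(1/(6758 - 23101)) = 1/(1/(-16343)) = 1/(-1/16343) = -16343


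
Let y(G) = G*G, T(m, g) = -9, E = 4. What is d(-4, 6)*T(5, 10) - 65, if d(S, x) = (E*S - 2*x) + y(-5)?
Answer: -38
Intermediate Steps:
y(G) = G²
d(S, x) = 25 - 2*x + 4*S (d(S, x) = (4*S - 2*x) + (-5)² = (-2*x + 4*S) + 25 = 25 - 2*x + 4*S)
d(-4, 6)*T(5, 10) - 65 = (25 - 2*6 + 4*(-4))*(-9) - 65 = (25 - 12 - 16)*(-9) - 65 = -3*(-9) - 65 = 27 - 65 = -38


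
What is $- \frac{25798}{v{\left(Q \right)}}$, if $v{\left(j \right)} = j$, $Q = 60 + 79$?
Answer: $- \frac{25798}{139} \approx -185.6$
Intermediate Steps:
$Q = 139$
$- \frac{25798}{v{\left(Q \right)}} = - \frac{25798}{139}$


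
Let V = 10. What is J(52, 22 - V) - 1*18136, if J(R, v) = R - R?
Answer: -18136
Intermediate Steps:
J(R, v) = 0
J(52, 22 - V) - 1*18136 = 0 - 1*18136 = 0 - 18136 = -18136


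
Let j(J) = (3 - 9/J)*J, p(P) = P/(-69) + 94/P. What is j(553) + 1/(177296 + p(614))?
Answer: 6196535277633/3755475913 ≈ 1650.0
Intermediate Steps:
p(P) = 94/P - P/69 (p(P) = P*(-1/69) + 94/P = -P/69 + 94/P = 94/P - P/69)
j(J) = J*(3 - 9/J)
j(553) + 1/(177296 + p(614)) = (-9 + 3*553) + 1/(177296 + (94/614 - 1/69*614)) = (-9 + 1659) + 1/(177296 + (94*(1/614) - 614/69)) = 1650 + 1/(177296 + (47/307 - 614/69)) = 1650 + 1/(177296 - 185255/21183) = 1650 + 1/(3755475913/21183) = 1650 + 21183/3755475913 = 6196535277633/3755475913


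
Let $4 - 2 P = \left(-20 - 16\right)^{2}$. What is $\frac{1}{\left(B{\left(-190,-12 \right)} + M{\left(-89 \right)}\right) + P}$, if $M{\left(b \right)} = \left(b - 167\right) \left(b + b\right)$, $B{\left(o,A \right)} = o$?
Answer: $\frac{1}{44732} \approx 2.2355 \cdot 10^{-5}$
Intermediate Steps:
$M{\left(b \right)} = 2 b \left(-167 + b\right)$ ($M{\left(b \right)} = \left(-167 + b\right) 2 b = 2 b \left(-167 + b\right)$)
$P = -646$ ($P = 2 - \frac{\left(-20 - 16\right)^{2}}{2} = 2 - \frac{\left(-36\right)^{2}}{2} = 2 - 648 = -646$)
$\frac{1}{\left(B{\left(-190,-12 \right)} + M{\left(-89 \right)}\right) + P} = \frac{1}{\left(-190 + 2 \left(-89\right) \left(-167 - 89\right)\right) - 646} = \frac{1}{\left(-190 + 2 \left(-89\right) \left(-256\right)\right) - 646} = \frac{1}{\left(-190 + 45568\right) - 646} = \frac{1}{45378 - 646} = \frac{1}{44732}$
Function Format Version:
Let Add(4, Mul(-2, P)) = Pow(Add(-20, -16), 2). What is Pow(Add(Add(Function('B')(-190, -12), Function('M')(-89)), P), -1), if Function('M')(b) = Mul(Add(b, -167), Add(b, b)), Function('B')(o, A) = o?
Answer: Rational(1, 44732) ≈ 2.2355e-5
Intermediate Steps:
Function('M')(b) = Mul(2, b, Add(-167, b)) (Function('M')(b) = Mul(Add(-167, b), Mul(2, b)) = Mul(2, b, Add(-167, b)))
P = -646 (P = Add(2, Mul(Rational(-1, 2), Pow(Add(-20, -16), 2))) = Add(2, Mul(Rational(-1, 2), Pow(-36, 2))) = Add(2, Mul(Rational(-1, 2), 1296)) = Add(2, -648) = -646)
Pow(Add(Add(Function('B')(-190, -12), Function('M')(-89)), P), -1) = Pow(Add(Add(-190, Mul(2, -89, Add(-167, -89))), -646), -1) = Pow(Add(Add(-190, Mul(2, -89, -256)), -646), -1) = Pow(Add(Add(-190, 45568), -646), -1) = Pow(Add(45378, -646), -1) = Pow(44732, -1) = Rational(1, 44732)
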